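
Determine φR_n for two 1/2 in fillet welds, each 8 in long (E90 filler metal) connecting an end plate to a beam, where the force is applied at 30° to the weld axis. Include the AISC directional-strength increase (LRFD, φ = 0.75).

E90XX → F_EXX = 90 ksi.
t_e = 0.707 × 0.5 = 0.3535 in; A_we = 0.3535 × 16 = 5.656 in².
Directional factor: 1.0 + 0.5 sin^1.5(30°) = 1.177.
F_nw = 0.6 × 90 × 1.177 = 63.55 ksi.
φR_n = 0.75 × 63.55 × 5.656 = 269.6 kips.

φR_n ≈ 270 kips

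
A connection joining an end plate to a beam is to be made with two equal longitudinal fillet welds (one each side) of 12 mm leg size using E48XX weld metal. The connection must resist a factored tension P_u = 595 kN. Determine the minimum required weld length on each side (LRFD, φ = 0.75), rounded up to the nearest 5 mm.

E48XX → F_EXX = 480 MPa.
Throat t_e = 0.707 × 12 = 8.484 mm.
φr_n = 0.75 × 0.6 × 480 × 8.484 × 10⁻³ = 1.833 kN/mm.
L_req = P_u / φr_n = 595 / 1.833 = 324.7 mm total.
Per side: 324.7 / 2 = 162.3 mm.
Round up → use L = 165 mm on each side.

L = 165 mm on each side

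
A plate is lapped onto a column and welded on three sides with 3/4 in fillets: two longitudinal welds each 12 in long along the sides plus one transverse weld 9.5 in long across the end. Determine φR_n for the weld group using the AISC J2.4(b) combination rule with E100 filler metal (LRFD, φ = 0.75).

E100XX → F_EXX = 100 ksi.
t_e = 0.707 × 0.75 = 0.5302 in.
R_nwl = 0.6 × 100 × 0.5302 × 24 = 763.6 kips (longitudinal, 2 welds).
R_nwt = 0.6 × 100 × 0.5302 × 9.5 = 302.2 kips (transverse, base value).
(i) R_nwl + R_nwt = 1066 kips; (ii) 0.85 R_nwl + 1.5 R_nwt = 1102 kips.
R_n = max = 1102 kips [governs: (ii)]; φR_n = 826.8 kips.

φR_n ≈ 827 kips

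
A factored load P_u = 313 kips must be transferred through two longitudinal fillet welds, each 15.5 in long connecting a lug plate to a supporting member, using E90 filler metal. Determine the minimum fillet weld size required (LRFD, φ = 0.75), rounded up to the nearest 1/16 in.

w = 3/8 in

E90XX → F_EXX = 90 ksi.
Total weld length L = 31 in.
Required throat t_e = P_u / (φ × 0.6 F_EXX × L) = 313 / (0.75 × 0.6 × 90 × 31) = 0.2493 in.
Required leg w = t_e / 0.707 = 0.3526 in → use 3/8 in.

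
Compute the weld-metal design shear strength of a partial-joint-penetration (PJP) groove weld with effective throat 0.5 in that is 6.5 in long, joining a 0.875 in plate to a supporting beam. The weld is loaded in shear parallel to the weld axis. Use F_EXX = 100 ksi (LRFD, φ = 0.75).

Effective throat (given) t_e = 0.5 in.
A_we = 0.5 × 6.5 = 3.25 in².
F_nw = 0.6 F_EXX = 60 ksi.
φR_n = 0.75 × 60 × 3.25 = 146.2 kips.

φR_n ≈ 146 kips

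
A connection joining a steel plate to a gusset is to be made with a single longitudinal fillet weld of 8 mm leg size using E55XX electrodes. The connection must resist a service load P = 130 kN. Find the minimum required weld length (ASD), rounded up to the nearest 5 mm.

E55XX → F_EXX = 550 MPa.
Throat t_e = 0.707 × 8 = 5.656 mm.
r_n/Ω = (0.6 × 550 × 5.656) / 2.0 = 933.2 N/mm = 0.9332 kN/mm.
L_req = P / (r_n/Ω) = 130 / 0.9332 = 139.3 mm total.
Round up → use L = 140 mm.

L = 140 mm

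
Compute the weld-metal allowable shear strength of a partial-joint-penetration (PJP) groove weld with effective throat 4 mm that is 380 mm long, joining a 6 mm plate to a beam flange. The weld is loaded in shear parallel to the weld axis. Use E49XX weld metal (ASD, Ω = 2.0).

E49XX → F_EXX = 490 MPa.
Effective throat (given) t_e = 4 mm.
A_we = 4 × 380 = 1520 mm².
F_nw = 0.6 F_EXX = 294 MPa.
R_n/Ω = (294 × 1520) / 2.0 × 10⁻³ = 223.4 kN.

R_n/Ω ≈ 223 kN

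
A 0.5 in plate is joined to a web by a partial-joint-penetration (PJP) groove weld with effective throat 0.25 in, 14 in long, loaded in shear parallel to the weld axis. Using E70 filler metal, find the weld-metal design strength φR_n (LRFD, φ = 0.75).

E70XX → F_EXX = 70 ksi.
Effective throat (given) t_e = 0.25 in.
A_we = 0.25 × 14 = 3.5 in².
F_nw = 0.6 F_EXX = 42 ksi.
φR_n = 0.75 × 42 × 3.5 = 110.2 kips.

φR_n ≈ 110 kips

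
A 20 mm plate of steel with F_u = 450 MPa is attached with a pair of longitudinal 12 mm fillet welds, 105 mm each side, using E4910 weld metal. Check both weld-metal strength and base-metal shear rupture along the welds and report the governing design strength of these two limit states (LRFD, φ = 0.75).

φR_n ≈ 393 kN (weld metal governs)

E49XX → F_EXX = 490 MPa.
t_e = 0.707 × 12 = 8.484 mm; L = 210 mm.
Weld metal: φR_n = 0.75 × 0.6 × 490 × 8.484 × 210 × 10⁻³ = 392.9 kN.
Base metal (shear rupture): φR_n = 0.75 × 0.6 × 450 × 20 × 210 × 10⁻³ = 850.5 kN.
Governing: weld metal.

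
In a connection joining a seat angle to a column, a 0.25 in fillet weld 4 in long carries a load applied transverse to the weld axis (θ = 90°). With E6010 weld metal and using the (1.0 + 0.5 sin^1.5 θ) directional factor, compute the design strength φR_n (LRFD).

E60XX → F_EXX = 60 ksi.
t_e = 0.707 × 0.25 = 0.1767 in; A_we = 0.1767 × 4 = 0.707 in².
Directional factor: 1.0 + 0.5 sin^1.5(90°) = 1.5.
F_nw = 0.6 × 60 × 1.5 = 54 ksi.
φR_n = 0.75 × 54 × 0.707 = 28.63 kips.

φR_n ≈ 28.6 kips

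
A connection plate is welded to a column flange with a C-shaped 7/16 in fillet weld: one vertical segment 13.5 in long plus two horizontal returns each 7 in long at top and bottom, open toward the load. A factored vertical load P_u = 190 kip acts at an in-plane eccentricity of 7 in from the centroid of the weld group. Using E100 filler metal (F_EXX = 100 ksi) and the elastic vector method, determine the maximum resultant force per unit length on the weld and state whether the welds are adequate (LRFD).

Total weld length L_w = 27.5 in. Treat welds as unit-width lines.
Centroid: x̄ = 2×7×3.5 / 27.5 = 1.782 in from the vertical weld.
Polar moment about centroid: J = I_x + I_y = [13.5³/12 + 2×7×6.75²] + [13.5×1.782² + 2(7³/12 + 7×1.718²)] = 984.3 in³.
Direct shear f_v = P/L_w = 190 / 27.5 = 6.909 kip/in (vertical).
Torsion M = P·e = 190 × 7 = 1330 kip·in.
Critical point at (x, y) = (5.218, 6.75) from centroid. f_tx = M·y/J = 9.121 kip/in; f_ty = M·x/J = 7.051 kip/in.
Resultant f_max = √[f_tx² + (f_v + f_ty)²] = √[9.121² + (6.909 + 7.051)²] = 16.68 kip/in.
Capacity per unit length: φr_n = 0.75 × 0.6 × 100 × (0.707 × 0.4375) = 13.92 kip/in.
16.68 > 13.92 → NOT adequate.

f_max ≈ 16.7 kip/in; NOT adequate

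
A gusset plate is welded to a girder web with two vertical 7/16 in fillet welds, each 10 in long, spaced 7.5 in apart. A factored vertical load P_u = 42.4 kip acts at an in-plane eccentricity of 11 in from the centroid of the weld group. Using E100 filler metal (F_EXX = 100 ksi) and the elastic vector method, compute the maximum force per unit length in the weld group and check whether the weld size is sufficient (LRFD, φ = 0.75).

f_max ≈ 7.96 kip/in; adequate

Total weld length L_w = 20 in. Treat welds as unit-width lines.
Polar moment about centroid: J = 2[d³/12 + d(b/2)²] = 2[10³/12 + 10×3.75²] = 447.9 in³.
Direct shear f_v = P/L_w = 42.4 / 20 = 2.12 kip/in (vertical).
Torsion M = P·e = 42.4 × 11 = 466.4 kip·in.
Critical point at (x, y) = (3.75, 5) from centroid. f_tx = M·y/J = 5.206 kip/in; f_ty = M·x/J = 3.905 kip/in.
Resultant f_max = √[f_tx² + (f_v + f_ty)²] = √[5.206² + (2.12 + 3.905)²] = 7.963 kip/in.
Capacity per unit length: φr_n = 0.75 × 0.6 × 100 × (0.707 × 0.4375) = 13.92 kip/in.
7.963 ≤ 13.92 → adequate.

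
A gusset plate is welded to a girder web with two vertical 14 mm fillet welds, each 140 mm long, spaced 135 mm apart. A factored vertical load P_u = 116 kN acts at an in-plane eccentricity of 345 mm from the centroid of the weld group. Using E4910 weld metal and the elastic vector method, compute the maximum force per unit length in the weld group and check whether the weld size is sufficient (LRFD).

E49XX → F_EXX = 490 MPa.
Total weld length L_w = 280 mm. Treat welds as unit-width lines.
Polar moment about centroid: J = 2[d³/12 + d(b/2)²] = 2[140³/12 + 140×67.5²] = 1733000 mm³.
Direct shear f_v = P/L_w = 116×10³ / 280 = 414.3 N/mm (vertical).
Torsion M = P·e = 116×10³ × 345 = 40020000 N·mm.
Critical point at (x, y) = (67.5, 70) from centroid. f_tx = M·y/J = 1616 N/mm; f_ty = M·x/J = 1559 N/mm.
Resultant f_max = √[f_tx² + (f_v + f_ty)²] = √[1616² + (414.3 + 1559)²] = 2551 N/mm.
Capacity per unit length: φr_n = 0.75 × 0.6 × 490 × (0.707 × 14) = 2183 N/mm.
2551 > 2183 → NOT adequate.

f_max ≈ 2550 N/mm; NOT adequate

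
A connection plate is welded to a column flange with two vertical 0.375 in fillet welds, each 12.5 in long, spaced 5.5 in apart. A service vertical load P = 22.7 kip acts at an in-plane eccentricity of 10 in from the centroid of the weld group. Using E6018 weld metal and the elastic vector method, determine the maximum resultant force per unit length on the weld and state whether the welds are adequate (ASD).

f_max ≈ 3.48 kip/in; adequate

E60XX → F_EXX = 60 ksi.
Total weld length L_w = 25 in. Treat welds as unit-width lines.
Polar moment about centroid: J = 2[d³/12 + d(b/2)²] = 2[12.5³/12 + 12.5×2.75²] = 514.6 in³.
Direct shear f_v = P/L_w = 22.7 / 25 = 0.908 kip/in (vertical).
Torsion M = P·e = 22.7 × 10 = 227 kip·in.
Critical point at (x, y) = (2.75, 6.25) from centroid. f_tx = M·y/J = 2.757 kip/in; f_ty = M·x/J = 1.213 kip/in.
Resultant f_max = √[f_tx² + (f_v + f_ty)²] = √[2.757² + (0.908 + 1.213)²] = 3.479 kip/in.
Capacity per unit length: r_n/Ω = (1/2.0) × 0.6 × 60 × (0.707 × 0.375) = 4.772 kip/in.
3.479 ≤ 4.772 → adequate.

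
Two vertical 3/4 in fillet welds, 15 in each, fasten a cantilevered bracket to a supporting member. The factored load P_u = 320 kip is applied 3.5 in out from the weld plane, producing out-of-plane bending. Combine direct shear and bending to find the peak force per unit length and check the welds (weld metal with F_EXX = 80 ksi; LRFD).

f_max ≈ 18.4 kip/in; adequate

L_w = 2 × 15 = 30 in; section modulus (unit throat) S = 2 × L²/6 = 75 in².
Direct shear f_v = P/L_w = 320/30 = 10.67 kip/in.
Moment M = P × e = 320 × 3.5 = 1120 kip·in; bending f_b = M/S = 14.93 kip/in.
f_max = √(f_v² + f_b²) = √(10.67² + 14.93²) = 18.35 kip/in.
φr_n = 0.75 × 0.6 × 80 × (0.707 × 0.75) = 19.09 kip/in → adequate.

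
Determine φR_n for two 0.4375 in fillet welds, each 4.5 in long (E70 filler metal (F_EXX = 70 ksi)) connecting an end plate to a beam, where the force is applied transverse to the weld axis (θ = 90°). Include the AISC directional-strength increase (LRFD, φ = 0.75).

t_e = 0.707 × 0.4375 = 0.3093 in; A_we = 0.3093 × 9 = 2.784 in².
Directional factor: 1.0 + 0.5 sin^1.5(90°) = 1.5.
F_nw = 0.6 × 70 × 1.5 = 63 ksi.
φR_n = 0.75 × 63 × 2.784 = 131.5 kip.

φR_n ≈ 132 kip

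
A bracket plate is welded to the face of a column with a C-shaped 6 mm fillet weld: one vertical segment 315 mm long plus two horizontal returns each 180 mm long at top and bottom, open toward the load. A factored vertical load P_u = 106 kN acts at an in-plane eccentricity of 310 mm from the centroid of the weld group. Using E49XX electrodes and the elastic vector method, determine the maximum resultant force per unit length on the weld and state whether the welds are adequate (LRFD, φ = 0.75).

E49XX → F_EXX = 490 MPa.
Total weld length L_w = 675 mm. Treat welds as unit-width lines.
Centroid: x̄ = 2×180×90 / 675 = 48 mm from the vertical weld.
Polar moment about centroid: J = I_x + I_y = [315³/12 + 2×180×157.5²] + [315×48² + 2(180³/12 + 180×42²)] = 13870000 mm³.
Direct shear f_v = P/L_w = 106×10³ / 675 = 157 N/mm (vertical).
Torsion M = P·e = 106×10³ × 310 = 32860000 N·mm.
Critical point at (x, y) = (132, 157.5) from centroid. f_tx = M·y/J = 373.2 N/mm; f_ty = M·x/J = 312.8 N/mm.
Resultant f_max = √[f_tx² + (f_v + f_ty)²] = √[373.2² + (157 + 312.8)²] = 600 N/mm.
Capacity per unit length: φr_n = 0.75 × 0.6 × 490 × (0.707 × 6) = 935.4 N/mm.
600 ≤ 935.4 → adequate.

f_max ≈ 600 N/mm; adequate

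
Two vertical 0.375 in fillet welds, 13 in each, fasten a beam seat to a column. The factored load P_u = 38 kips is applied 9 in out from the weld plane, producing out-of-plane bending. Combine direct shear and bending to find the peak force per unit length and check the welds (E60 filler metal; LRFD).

f_max ≈ 6.24 kip/in; adequate

E60XX → F_EXX = 60 ksi.
L_w = 2 × 13 = 26 in; section modulus (unit throat) S = 2 × L²/6 = 56.33 in².
Direct shear f_v = P/L_w = 38/26 = 1.462 kip/in.
Moment M = P × e = 38 × 9 = 342 kip·in; bending f_b = M/S = 6.071 kip/in.
f_max = √(f_v² + f_b²) = √(1.462² + 6.071²) = 6.244 kip/in.
φr_n = 0.75 × 0.6 × 60 × (0.707 × 0.375) = 7.158 kip/in → adequate.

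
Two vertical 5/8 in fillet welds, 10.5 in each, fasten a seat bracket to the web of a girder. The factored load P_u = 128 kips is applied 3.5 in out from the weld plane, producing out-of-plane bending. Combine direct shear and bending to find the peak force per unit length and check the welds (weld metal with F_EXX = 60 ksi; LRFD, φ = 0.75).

L_w = 2 × 10.5 = 21 in; section modulus (unit throat) S = 2 × L²/6 = 36.75 in².
Direct shear f_v = P/L_w = 128/21 = 6.095 kip/in.
Moment M = P × e = 128 × 3.5 = 448 kip·in; bending f_b = M/S = 12.19 kip/in.
f_max = √(f_v² + f_b²) = √(6.095² + 12.19²) = 13.63 kip/in.
φr_n = 0.75 × 0.6 × 60 × (0.707 × 0.625) = 11.93 kip/in → NOT adequate.

f_max ≈ 13.6 kip/in; NOT adequate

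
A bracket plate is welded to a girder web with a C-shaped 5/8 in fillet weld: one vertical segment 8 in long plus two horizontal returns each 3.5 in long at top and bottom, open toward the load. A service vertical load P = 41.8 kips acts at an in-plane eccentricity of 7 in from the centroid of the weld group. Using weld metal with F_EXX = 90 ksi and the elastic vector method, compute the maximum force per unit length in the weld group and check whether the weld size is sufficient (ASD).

f_max ≈ 9.96 kip/in; adequate

Total weld length L_w = 15 in. Treat welds as unit-width lines.
Centroid: x̄ = 2×3.5×1.75 / 15 = 0.8167 in from the vertical weld.
Polar moment about centroid: J = I_x + I_y = [8³/12 + 2×3.5×4²] + [8×0.8167² + 2(3.5³/12 + 3.5×0.9333²)] = 173.2 in³.
Direct shear f_v = P/L_w = 41.8 / 15 = 2.787 kip/in (vertical).
Torsion M = P·e = 41.8 × 7 = 292.6 kip·in.
Critical point at (x, y) = (2.683, 4) from centroid. f_tx = M·y/J = 6.756 kip/in; f_ty = M·x/J = 4.532 kip/in.
Resultant f_max = √[f_tx² + (f_v + f_ty)²] = √[6.756² + (2.787 + 4.532)²] = 9.96 kip/in.
Capacity per unit length: r_n/Ω = (1/2.0) × 0.6 × 90 × (0.707 × 0.625) = 11.93 kip/in.
9.96 ≤ 11.93 → adequate.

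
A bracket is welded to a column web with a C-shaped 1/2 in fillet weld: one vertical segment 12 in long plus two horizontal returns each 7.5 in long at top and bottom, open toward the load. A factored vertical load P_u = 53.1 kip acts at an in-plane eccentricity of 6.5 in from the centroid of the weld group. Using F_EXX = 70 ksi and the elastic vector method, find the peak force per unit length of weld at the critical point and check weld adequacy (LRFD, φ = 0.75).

f_max ≈ 4.83 kip/in; adequate

Total weld length L_w = 27 in. Treat welds as unit-width lines.
Centroid: x̄ = 2×7.5×3.75 / 27 = 2.083 in from the vertical weld.
Polar moment about centroid: J = I_x + I_y = [12³/12 + 2×7.5×6²] + [12×2.083² + 2(7.5³/12 + 7.5×1.667²)] = 848.1 in³.
Direct shear f_v = P/L_w = 53.1 / 27 = 1.967 kip/in (vertical).
Torsion M = P·e = 53.1 × 6.5 = 345.15 kip·in.
Critical point at (x, y) = (5.417, 6) from centroid. f_tx = M·y/J = 2.442 kip/in; f_ty = M·x/J = 2.205 kip/in.
Resultant f_max = √[f_tx² + (f_v + f_ty)²] = √[2.442² + (1.967 + 2.205)²] = 4.833 kip/in.
Capacity per unit length: φr_n = 0.75 × 0.6 × 70 × (0.707 × 0.5) = 11.14 kip/in.
4.833 ≤ 11.14 → adequate.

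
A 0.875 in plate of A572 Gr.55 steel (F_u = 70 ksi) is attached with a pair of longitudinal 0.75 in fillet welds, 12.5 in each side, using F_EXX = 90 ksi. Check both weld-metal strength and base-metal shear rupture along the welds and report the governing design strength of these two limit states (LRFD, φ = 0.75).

φR_n ≈ 537 kip (weld metal governs)

t_e = 0.707 × 0.75 = 0.5302 in; L = 25 in.
Weld metal: φR_n = 0.75 × 0.6 × 90 × 0.5302 × 25 = 536.9 kip.
Base metal (shear rupture): φR_n = 0.75 × 0.6 × 70 × 0.875 × 25 = 689.1 kip.
Governing: weld metal.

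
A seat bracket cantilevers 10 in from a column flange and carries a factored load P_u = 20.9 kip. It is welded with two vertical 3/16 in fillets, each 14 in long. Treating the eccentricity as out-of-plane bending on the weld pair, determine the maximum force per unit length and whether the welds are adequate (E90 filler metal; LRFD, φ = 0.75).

E90XX → F_EXX = 90 ksi.
L_w = 2 × 14 = 28 in; section modulus (unit throat) S = 2 × L²/6 = 65.33 in².
Direct shear f_v = P/L_w = 20.9/28 = 0.7464 kip/in.
Moment M = P × e = 20.9 × 10 = 209 kip·in; bending f_b = M/S = 3.199 kip/in.
f_max = √(f_v² + f_b²) = √(0.7464² + 3.199²) = 3.285 kip/in.
φr_n = 0.75 × 0.6 × 90 × (0.707 × 0.1875) = 5.369 kip/in → adequate.

f_max ≈ 3.28 kip/in; adequate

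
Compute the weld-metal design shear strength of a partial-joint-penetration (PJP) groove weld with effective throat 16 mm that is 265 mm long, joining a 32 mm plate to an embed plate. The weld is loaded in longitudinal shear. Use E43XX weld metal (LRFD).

φR_n ≈ 820 kN

E43XX → F_EXX = 430 MPa.
Effective throat (given) t_e = 16 mm.
A_we = 16 × 265 = 4240 mm².
F_nw = 0.6 F_EXX = 258 MPa.
φR_n = 0.75 × 258 × 4240 × 10⁻³ = 820.4 kN.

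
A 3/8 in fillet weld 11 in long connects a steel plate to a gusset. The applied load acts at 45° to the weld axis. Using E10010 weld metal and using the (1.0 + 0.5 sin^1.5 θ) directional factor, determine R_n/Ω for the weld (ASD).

E100XX → F_EXX = 100 ksi.
t_e = 0.707 × 0.375 = 0.2651 in; A_we = 0.2651 × 11 = 2.916 in².
Directional factor: 1.0 + 0.5 sin^1.5(45°) = 1.297.
F_nw = 0.6 × 100 × 1.297 = 77.84 ksi.
R_n/Ω = (77.84 × 2.916) / 2.0 = 113.5 kip.

R_n/Ω ≈ 114 kip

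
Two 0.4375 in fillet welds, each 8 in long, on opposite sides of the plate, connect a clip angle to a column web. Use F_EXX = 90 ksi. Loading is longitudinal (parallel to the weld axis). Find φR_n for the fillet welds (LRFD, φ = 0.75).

φR_n ≈ 200 kip

Effective throat t_e = 0.707 × 0.4375 = 0.3093 in.
Total length L = 16 in; A_we = 0.3093 × 16 = 4.949 in².
F_nw = 0.6 F_EXX = 0.6 × 90 = 54 ksi.
φR_n = 0.75 × 54 × 4.949 = 200.4 kip.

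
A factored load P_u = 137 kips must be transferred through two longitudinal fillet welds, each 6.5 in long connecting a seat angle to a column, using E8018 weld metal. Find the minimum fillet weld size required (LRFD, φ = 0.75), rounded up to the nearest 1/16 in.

w = 7/16 in

E80XX → F_EXX = 80 ksi.
Total weld length L = 13 in.
Required throat t_e = P_u / (φ × 0.6 F_EXX × L) = 137 / (0.75 × 0.6 × 80 × 13) = 0.2927 in.
Required leg w = t_e / 0.707 = 0.4141 in → use 7/16 in.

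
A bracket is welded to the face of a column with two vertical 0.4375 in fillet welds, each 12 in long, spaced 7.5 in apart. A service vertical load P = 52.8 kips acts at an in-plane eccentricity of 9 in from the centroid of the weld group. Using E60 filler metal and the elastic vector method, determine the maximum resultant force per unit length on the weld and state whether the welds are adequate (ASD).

E60XX → F_EXX = 60 ksi.
Total weld length L_w = 24 in. Treat welds as unit-width lines.
Polar moment about centroid: J = 2[d³/12 + d(b/2)²] = 2[12³/12 + 12×3.75²] = 625.5 in³.
Direct shear f_v = P/L_w = 52.8 / 24 = 2.2 kip/in (vertical).
Torsion M = P·e = 52.8 × 9 = 475.2 kip·in.
Critical point at (x, y) = (3.75, 6) from centroid. f_tx = M·y/J = 4.558 kip/in; f_ty = M·x/J = 2.849 kip/in.
Resultant f_max = √[f_tx² + (f_v + f_ty)²] = √[4.558² + (2.2 + 2.849)²] = 6.802 kip/in.
Capacity per unit length: r_n/Ω = (1/2.0) × 0.6 × 60 × (0.707 × 0.4375) = 5.568 kip/in.
6.802 > 5.568 → NOT adequate.

f_max ≈ 6.8 kip/in; NOT adequate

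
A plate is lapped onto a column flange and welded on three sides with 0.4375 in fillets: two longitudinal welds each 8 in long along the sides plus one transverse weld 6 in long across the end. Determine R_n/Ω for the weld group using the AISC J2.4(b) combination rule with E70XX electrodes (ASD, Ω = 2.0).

R_n/Ω ≈ 147 kip

E70XX → F_EXX = 70 ksi.
t_e = 0.707 × 0.4375 = 0.3093 in.
R_nwl = 0.6 × 70 × 0.3093 × 16 = 207.9 kip (longitudinal, 2 welds).
R_nwt = 0.6 × 70 × 0.3093 × 6 = 77.95 kip (transverse, base value).
(i) R_nwl + R_nwt = 285.8 kip; (ii) 0.85 R_nwl + 1.5 R_nwt = 293.6 kip.
R_n = max = 293.6 kip [governs: (ii)]; R_n/Ω = 146.8 kip.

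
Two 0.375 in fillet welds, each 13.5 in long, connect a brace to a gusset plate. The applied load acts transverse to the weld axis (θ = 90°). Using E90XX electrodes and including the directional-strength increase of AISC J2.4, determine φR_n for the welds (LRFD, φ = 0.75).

E90XX → F_EXX = 90 ksi.
t_e = 0.707 × 0.375 = 0.2651 in; A_we = 0.2651 × 27 = 7.158 in².
Directional factor: 1.0 + 0.5 sin^1.5(90°) = 1.5.
F_nw = 0.6 × 90 × 1.5 = 81 ksi.
φR_n = 0.75 × 81 × 7.158 = 434.9 kips.

φR_n ≈ 435 kips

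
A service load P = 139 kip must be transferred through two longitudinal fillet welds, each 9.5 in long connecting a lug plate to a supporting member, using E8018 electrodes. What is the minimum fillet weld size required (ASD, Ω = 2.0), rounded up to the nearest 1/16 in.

E80XX → F_EXX = 80 ksi.
Total weld length L = 19 in.
Required throat t_e = P × Ω / (0.6 F_EXX × L) = 139 × 2.0 / (0.6 × 80 × 19) = 0.3048 in.
Required leg w = t_e / 0.707 = 0.4312 in → use 7/16 in.

w = 7/16 in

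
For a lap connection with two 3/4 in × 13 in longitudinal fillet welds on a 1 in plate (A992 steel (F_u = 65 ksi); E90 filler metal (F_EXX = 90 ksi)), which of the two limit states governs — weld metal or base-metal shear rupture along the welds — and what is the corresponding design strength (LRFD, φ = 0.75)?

t_e = 0.707 × 0.75 = 0.5302 in; L = 26 in.
Weld metal: φR_n = 0.75 × 0.6 × 90 × 0.5302 × 26 = 558.4 kip.
Base metal (shear rupture): φR_n = 0.75 × 0.6 × 65 × 1 × 26 = 760.5 kip.
Governing: weld metal.

φR_n ≈ 558 kip (weld metal governs)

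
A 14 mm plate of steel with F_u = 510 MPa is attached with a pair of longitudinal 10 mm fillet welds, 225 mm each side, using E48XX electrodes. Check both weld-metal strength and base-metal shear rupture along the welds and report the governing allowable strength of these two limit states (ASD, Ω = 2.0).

R_n/Ω ≈ 458 kN (weld metal governs)

E48XX → F_EXX = 480 MPa.
t_e = 0.707 × 10 = 7.07 mm; L = 450 mm.
Weld metal: R_n/Ω = (1/2.0) × 0.6 × 480 × 7.07 × 450 × 10⁻³ = 458.1 kN.
Base metal (shear rupture): R_n/Ω = (1/2.0) × 0.6 × 510 × 14 × 450 × 10⁻³ = 963.9 kN.
Governing: weld metal.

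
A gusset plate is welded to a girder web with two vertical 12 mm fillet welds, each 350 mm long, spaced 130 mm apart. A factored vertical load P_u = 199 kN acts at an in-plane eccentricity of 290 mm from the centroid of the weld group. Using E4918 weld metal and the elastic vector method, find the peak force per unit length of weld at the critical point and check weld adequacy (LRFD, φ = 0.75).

E49XX → F_EXX = 490 MPa.
Total weld length L_w = 700 mm. Treat welds as unit-width lines.
Polar moment about centroid: J = 2[d³/12 + d(b/2)²] = 2[350³/12 + 350×65²] = 10100000 mm³.
Direct shear f_v = P/L_w = 199×10³ / 700 = 284.3 N/mm (vertical).
Torsion M = P·e = 199×10³ × 290 = 57710000 N·mm.
Critical point at (x, y) = (65, 175) from centroid. f_tx = M·y/J = 999.6 N/mm; f_ty = M·x/J = 371.3 N/mm.
Resultant f_max = √[f_tx² + (f_v + f_ty)²] = √[999.6² + (284.3 + 371.3)²] = 1195 N/mm.
Capacity per unit length: φr_n = 0.75 × 0.6 × 490 × (0.707 × 12) = 1871 N/mm.
1195 ≤ 1871 → adequate.

f_max ≈ 1200 N/mm; adequate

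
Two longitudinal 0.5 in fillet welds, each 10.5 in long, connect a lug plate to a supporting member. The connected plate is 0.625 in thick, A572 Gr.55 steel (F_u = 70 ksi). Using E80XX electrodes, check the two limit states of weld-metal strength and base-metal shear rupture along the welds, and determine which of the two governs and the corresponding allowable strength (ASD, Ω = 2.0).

R_n/Ω ≈ 178 kips (weld metal governs)

E80XX → F_EXX = 80 ksi.
t_e = 0.707 × 0.5 = 0.3535 in; L = 21 in.
Weld metal: R_n/Ω = (1/2.0) × 0.6 × 80 × 0.3535 × 21 = 178.2 kips.
Base metal (shear rupture): R_n/Ω = (1/2.0) × 0.6 × 70 × 0.625 × 21 = 275.6 kips.
Governing: weld metal.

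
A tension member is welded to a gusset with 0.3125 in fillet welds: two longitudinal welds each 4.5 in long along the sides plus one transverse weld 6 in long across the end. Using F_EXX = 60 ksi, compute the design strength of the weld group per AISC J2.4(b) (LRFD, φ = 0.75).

φR_n ≈ 99.3 kip

t_e = 0.707 × 0.3125 = 0.2209 in.
R_nwl = 0.6 × 60 × 0.2209 × 9 = 71.58 kip (longitudinal, 2 welds).
R_nwt = 0.6 × 60 × 0.2209 × 6 = 47.72 kip (transverse, base value).
(i) R_nwl + R_nwt = 119.3 kip; (ii) 0.85 R_nwl + 1.5 R_nwt = 132.4 kip.
R_n = max = 132.4 kip [governs: (ii)]; φR_n = 99.32 kip.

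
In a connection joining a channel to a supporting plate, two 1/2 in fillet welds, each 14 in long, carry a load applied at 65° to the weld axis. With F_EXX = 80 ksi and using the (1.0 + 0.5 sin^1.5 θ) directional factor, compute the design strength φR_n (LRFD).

t_e = 0.707 × 0.5 = 0.3535 in; A_we = 0.3535 × 28 = 9.898 in².
Directional factor: 1.0 + 0.5 sin^1.5(65°) = 1.431.
F_nw = 0.6 × 80 × 1.431 = 68.71 ksi.
φR_n = 0.75 × 68.71 × 9.898 = 510 kip.

φR_n ≈ 510 kip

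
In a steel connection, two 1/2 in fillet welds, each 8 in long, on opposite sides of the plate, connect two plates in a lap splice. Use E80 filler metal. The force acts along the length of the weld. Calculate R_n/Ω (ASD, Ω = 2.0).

E80XX → F_EXX = 80 ksi.
Effective throat t_e = 0.707 × 0.5 = 0.3535 in.
Total length L = 16 in; A_we = 0.3535 × 16 = 5.656 in².
F_nw = 0.6 F_EXX = 0.6 × 80 = 48 ksi.
R_n = 48 × 5.656 = 271.5 kip; R_n/Ω = 271.5/2.0 = 135.7 kip.

R_n/Ω ≈ 136 kip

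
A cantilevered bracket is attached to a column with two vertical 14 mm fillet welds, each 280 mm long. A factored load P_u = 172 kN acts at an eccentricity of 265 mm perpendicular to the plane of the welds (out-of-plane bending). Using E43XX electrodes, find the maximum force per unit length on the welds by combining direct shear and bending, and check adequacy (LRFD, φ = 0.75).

f_max ≈ 1770 N/mm; adequate

E43XX → F_EXX = 430 MPa.
L_w = 2 × 280 = 560 mm; section modulus (unit throat) S = 2 × L²/6 = 26130 mm².
Direct shear f_v = P/L_w = 172×10³/560 = 307.1 N/mm.
Moment M = P × e = 172×10³ × 265 = 45580000 N·mm; bending f_b = M/S = 1744 N/mm.
f_max = √(f_v² + f_b²) = √(307.1² + 1744²) = 1771 N/mm.
φr_n = 0.75 × 0.6 × 430 × (0.707 × 14) = 1915 N/mm → adequate.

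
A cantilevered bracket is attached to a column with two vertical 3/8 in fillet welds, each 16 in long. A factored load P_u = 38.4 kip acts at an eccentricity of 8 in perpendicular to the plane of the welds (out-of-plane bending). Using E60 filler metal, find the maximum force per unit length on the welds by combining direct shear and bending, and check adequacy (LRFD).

E60XX → F_EXX = 60 ksi.
L_w = 2 × 16 = 32 in; section modulus (unit throat) S = 2 × L²/6 = 85.33 in².
Direct shear f_v = P/L_w = 38.4/32 = 1.2 kip/in.
Moment M = P × e = 38.4 × 8 = 307.2 kip·in; bending f_b = M/S = 3.6 kip/in.
f_max = √(f_v² + f_b²) = √(1.2² + 3.6²) = 3.795 kip/in.
φr_n = 0.75 × 0.6 × 60 × (0.707 × 0.375) = 7.158 kip/in → adequate.

f_max ≈ 3.79 kip/in; adequate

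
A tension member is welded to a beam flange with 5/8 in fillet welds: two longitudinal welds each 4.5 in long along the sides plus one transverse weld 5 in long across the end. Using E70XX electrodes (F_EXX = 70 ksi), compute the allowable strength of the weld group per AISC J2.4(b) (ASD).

t_e = 0.707 × 0.625 = 0.4419 in.
R_nwl = 0.6 × 70 × 0.4419 × 9 = 167 kip (longitudinal, 2 welds).
R_nwt = 0.6 × 70 × 0.4419 × 5 = 92.79 kip (transverse, base value).
(i) R_nwl + R_nwt = 259.8 kip; (ii) 0.85 R_nwl + 1.5 R_nwt = 281.2 kip.
R_n = max = 281.2 kip [governs: (ii)]; R_n/Ω = 140.6 kip.

R_n/Ω ≈ 141 kip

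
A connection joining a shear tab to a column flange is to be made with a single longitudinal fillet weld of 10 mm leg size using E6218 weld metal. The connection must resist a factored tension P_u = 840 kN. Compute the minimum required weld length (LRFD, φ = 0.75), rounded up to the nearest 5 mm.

E62XX → F_EXX = 620 MPa.
Throat t_e = 0.707 × 10 = 7.07 mm.
φr_n = 0.75 × 0.6 × 620 × 7.07 × 10⁻³ = 1.973 kN/mm.
L_req = P_u / φr_n = 840 / 1.973 = 425.8 mm total.
Round up → use L = 430 mm.

L = 430 mm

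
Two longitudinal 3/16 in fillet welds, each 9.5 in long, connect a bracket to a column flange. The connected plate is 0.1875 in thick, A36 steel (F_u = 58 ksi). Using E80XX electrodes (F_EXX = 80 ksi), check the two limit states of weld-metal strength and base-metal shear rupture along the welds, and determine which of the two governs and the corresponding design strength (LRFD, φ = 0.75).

φR_n ≈ 90.7 kips (weld metal governs)

t_e = 0.707 × 0.1875 = 0.1326 in; L = 19 in.
Weld metal: φR_n = 0.75 × 0.6 × 80 × 0.1326 × 19 = 90.67 kips.
Base metal (shear rupture): φR_n = 0.75 × 0.6 × 58 × 0.1875 × 19 = 92.98 kips.
Governing: weld metal.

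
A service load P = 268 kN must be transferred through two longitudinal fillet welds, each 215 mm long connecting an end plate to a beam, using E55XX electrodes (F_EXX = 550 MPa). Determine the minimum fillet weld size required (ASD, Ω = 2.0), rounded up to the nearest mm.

w = 6 mm

Total weld length L = 430 mm.
Required throat t_e = P × Ω / (0.6 F_EXX × L) = 268 × 2.0 / (0.6 × 550 × 430 × 10⁻³) = 3.777 mm.
Required leg w = t_e / 0.707 = 5.343 mm → use 6 mm.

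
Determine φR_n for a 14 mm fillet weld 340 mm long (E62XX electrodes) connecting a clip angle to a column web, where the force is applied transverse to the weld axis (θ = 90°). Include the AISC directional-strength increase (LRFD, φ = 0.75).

φR_n ≈ 1410 kN

E62XX → F_EXX = 620 MPa.
t_e = 0.707 × 14 = 9.898 mm; A_we = 9.898 × 340 = 3365 mm².
Directional factor: 1.0 + 0.5 sin^1.5(90°) = 1.5.
F_nw = 0.6 × 620 × 1.5 = 558 MPa.
φR_n = 0.75 × 558 × 3365 × 10⁻³ = 1408 kN.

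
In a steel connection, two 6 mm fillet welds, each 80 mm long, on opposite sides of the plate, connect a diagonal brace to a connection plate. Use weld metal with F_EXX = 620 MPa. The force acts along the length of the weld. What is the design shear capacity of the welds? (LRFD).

φR_n ≈ 189 kN

Effective throat t_e = 0.707 × 6 = 4.242 mm.
Total length L = 160 mm; A_we = 4.242 × 160 = 678.7 mm².
F_nw = 0.6 F_EXX = 0.6 × 620 = 372 MPa.
φR_n = 0.75 × 372 × 678.7 × 10⁻³ = 189.4 kN.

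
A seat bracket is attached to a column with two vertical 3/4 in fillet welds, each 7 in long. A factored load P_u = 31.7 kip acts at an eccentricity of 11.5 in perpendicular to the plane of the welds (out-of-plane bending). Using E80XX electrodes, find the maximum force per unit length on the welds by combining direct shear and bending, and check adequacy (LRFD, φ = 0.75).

f_max ≈ 22.4 kip/in; NOT adequate

E80XX → F_EXX = 80 ksi.
L_w = 2 × 7 = 14 in; section modulus (unit throat) S = 2 × L²/6 = 16.33 in².
Direct shear f_v = P/L_w = 31.7/14 = 2.264 kip/in.
Moment M = P × e = 31.7 × 11.5 = 364.55 kip·in; bending f_b = M/S = 22.32 kip/in.
f_max = √(f_v² + f_b²) = √(2.264² + 22.32²) = 22.43 kip/in.
φr_n = 0.75 × 0.6 × 80 × (0.707 × 0.75) = 19.09 kip/in → NOT adequate.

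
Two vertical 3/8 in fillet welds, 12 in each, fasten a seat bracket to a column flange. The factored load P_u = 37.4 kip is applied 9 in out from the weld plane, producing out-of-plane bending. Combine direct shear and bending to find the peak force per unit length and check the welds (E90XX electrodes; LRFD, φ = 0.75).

f_max ≈ 7.18 kip/in; adequate

E90XX → F_EXX = 90 ksi.
L_w = 2 × 12 = 24 in; section modulus (unit throat) S = 2 × L²/6 = 48 in².
Direct shear f_v = P/L_w = 37.4/24 = 1.558 kip/in.
Moment M = P × e = 37.4 × 9 = 336.6 kip·in; bending f_b = M/S = 7.012 kip/in.
f_max = √(f_v² + f_b²) = √(1.558² + 7.012²) = 7.184 kip/in.
φr_n = 0.75 × 0.6 × 90 × (0.707 × 0.375) = 10.74 kip/in → adequate.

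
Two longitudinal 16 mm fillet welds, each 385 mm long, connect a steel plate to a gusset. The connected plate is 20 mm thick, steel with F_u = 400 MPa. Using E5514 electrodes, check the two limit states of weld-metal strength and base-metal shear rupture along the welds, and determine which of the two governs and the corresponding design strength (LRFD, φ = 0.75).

φR_n ≈ 2160 kN (weld metal governs)

E55XX → F_EXX = 550 MPa.
t_e = 0.707 × 16 = 11.31 mm; L = 770 mm.
Weld metal: φR_n = 0.75 × 0.6 × 550 × 11.31 × 770 × 10⁻³ = 2156 kN.
Base metal (shear rupture): φR_n = 0.75 × 0.6 × 400 × 20 × 770 × 10⁻³ = 2772 kN.
Governing: weld metal.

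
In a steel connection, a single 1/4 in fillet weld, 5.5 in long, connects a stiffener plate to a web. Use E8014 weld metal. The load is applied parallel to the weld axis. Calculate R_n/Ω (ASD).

E80XX → F_EXX = 80 ksi.
Effective throat t_e = 0.707 × 0.25 = 0.1767 in.
Total length L = 5.5 in; A_we = 0.1767 × 5.5 = 0.9721 in².
F_nw = 0.6 F_EXX = 0.6 × 80 = 48 ksi.
R_n = 48 × 0.9721 = 46.66 kips; R_n/Ω = 46.66/2.0 = 23.33 kips.

R_n/Ω ≈ 23.3 kips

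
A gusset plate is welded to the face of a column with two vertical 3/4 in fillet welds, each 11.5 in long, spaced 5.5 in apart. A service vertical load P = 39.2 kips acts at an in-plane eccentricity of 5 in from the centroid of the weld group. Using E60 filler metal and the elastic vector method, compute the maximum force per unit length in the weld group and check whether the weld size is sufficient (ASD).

f_max ≈ 3.97 kip/in; adequate

E60XX → F_EXX = 60 ksi.
Total weld length L_w = 23 in. Treat welds as unit-width lines.
Polar moment about centroid: J = 2[d³/12 + d(b/2)²] = 2[11.5³/12 + 11.5×2.75²] = 427.4 in³.
Direct shear f_v = P/L_w = 39.2 / 23 = 1.704 kip/in (vertical).
Torsion M = P·e = 39.2 × 5 = 196 kip·in.
Critical point at (x, y) = (2.75, 5.75) from centroid. f_tx = M·y/J = 2.637 kip/in; f_ty = M·x/J = 1.261 kip/in.
Resultant f_max = √[f_tx² + (f_v + f_ty)²] = √[2.637² + (1.704 + 1.261)²] = 3.968 kip/in.
Capacity per unit length: r_n/Ω = (1/2.0) × 0.6 × 60 × (0.707 × 0.75) = 9.544 kip/in.
3.968 ≤ 9.544 → adequate.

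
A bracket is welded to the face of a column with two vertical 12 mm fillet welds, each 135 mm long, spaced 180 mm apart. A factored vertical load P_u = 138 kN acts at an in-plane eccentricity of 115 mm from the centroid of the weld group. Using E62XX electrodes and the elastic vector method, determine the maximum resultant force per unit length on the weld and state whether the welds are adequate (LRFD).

f_max ≈ 1140 N/mm; adequate

E62XX → F_EXX = 620 MPa.
Total weld length L_w = 270 mm. Treat welds as unit-width lines.
Polar moment about centroid: J = 2[d³/12 + d(b/2)²] = 2[135³/12 + 135×90²] = 2597000 mm³.
Direct shear f_v = P/L_w = 138×10³ / 270 = 511.1 N/mm (vertical).
Torsion M = P·e = 138×10³ × 115 = 15870000 N·mm.
Critical point at (x, y) = (90, 67.5) from centroid. f_tx = M·y/J = 412.5 N/mm; f_ty = M·x/J = 550 N/mm.
Resultant f_max = √[f_tx² + (f_v + f_ty)²] = √[412.5² + (511.1 + 550)²] = 1138 N/mm.
Capacity per unit length: φr_n = 0.75 × 0.6 × 620 × (0.707 × 12) = 2367 N/mm.
1138 ≤ 2367 → adequate.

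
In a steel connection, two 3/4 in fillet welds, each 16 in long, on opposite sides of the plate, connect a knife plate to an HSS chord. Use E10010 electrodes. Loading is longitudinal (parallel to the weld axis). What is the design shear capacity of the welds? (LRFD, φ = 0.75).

φR_n ≈ 764 kips

E100XX → F_EXX = 100 ksi.
Effective throat t_e = 0.707 × 0.75 = 0.5302 in.
Total length L = 32 in; A_we = 0.5302 × 32 = 16.97 in².
F_nw = 0.6 F_EXX = 0.6 × 100 = 60 ksi.
φR_n = 0.75 × 60 × 16.97 = 763.6 kips.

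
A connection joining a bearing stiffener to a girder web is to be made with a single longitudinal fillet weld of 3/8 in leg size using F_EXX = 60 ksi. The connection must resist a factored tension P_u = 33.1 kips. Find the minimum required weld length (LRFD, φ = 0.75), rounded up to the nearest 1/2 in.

L = 5 in

Throat t_e = 0.707 × 0.375 = 0.2651 in.
φr_n = 0.75 × 0.6 × 60 × 0.2651 = 7.158 kips/in.
L_req = P_u / φr_n = 33.1 / 7.158 = 4.624 in total.
Round up → use L = 5 in.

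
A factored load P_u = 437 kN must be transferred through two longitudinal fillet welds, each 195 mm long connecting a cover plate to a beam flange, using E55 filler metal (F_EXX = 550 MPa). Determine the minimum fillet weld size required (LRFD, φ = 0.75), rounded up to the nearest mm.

Total weld length L = 390 mm.
Required throat t_e = P_u / (φ × 0.6 F_EXX × L) = 437 / (0.75 × 0.6 × 550 × 390 × 10⁻³) = 4.527 mm.
Required leg w = t_e / 0.707 = 6.404 mm → use 7 mm.

w = 7 mm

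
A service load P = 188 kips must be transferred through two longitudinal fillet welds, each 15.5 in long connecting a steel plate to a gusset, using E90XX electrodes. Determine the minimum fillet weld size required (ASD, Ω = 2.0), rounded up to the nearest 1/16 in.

E90XX → F_EXX = 90 ksi.
Total weld length L = 31 in.
Required throat t_e = P × Ω / (0.6 F_EXX × L) = 188 × 2.0 / (0.6 × 90 × 31) = 0.2246 in.
Required leg w = t_e / 0.707 = 0.3177 in → use 3/8 in.

w = 3/8 in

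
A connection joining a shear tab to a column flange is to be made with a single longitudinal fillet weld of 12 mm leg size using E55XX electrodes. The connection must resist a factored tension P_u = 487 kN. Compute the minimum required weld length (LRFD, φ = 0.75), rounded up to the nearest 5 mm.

L = 235 mm

E55XX → F_EXX = 550 MPa.
Throat t_e = 0.707 × 12 = 8.484 mm.
φr_n = 0.75 × 0.6 × 550 × 8.484 × 10⁻³ = 2.1 kN/mm.
L_req = P_u / φr_n = 487 / 2.1 = 231.9 mm total.
Round up → use L = 235 mm.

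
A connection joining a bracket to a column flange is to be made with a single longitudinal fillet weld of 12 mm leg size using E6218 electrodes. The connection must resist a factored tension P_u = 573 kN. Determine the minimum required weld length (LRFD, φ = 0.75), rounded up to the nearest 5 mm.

E62XX → F_EXX = 620 MPa.
Throat t_e = 0.707 × 12 = 8.484 mm.
φr_n = 0.75 × 0.6 × 620 × 8.484 × 10⁻³ = 2.367 kN/mm.
L_req = P_u / φr_n = 573 / 2.367 = 242.1 mm total.
Round up → use L = 245 mm.

L = 245 mm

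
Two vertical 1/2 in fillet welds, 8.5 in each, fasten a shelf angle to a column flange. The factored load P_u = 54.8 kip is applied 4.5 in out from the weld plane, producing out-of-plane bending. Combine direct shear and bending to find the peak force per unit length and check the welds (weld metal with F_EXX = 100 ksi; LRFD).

f_max ≈ 10.7 kip/in; adequate

L_w = 2 × 8.5 = 17 in; section modulus (unit throat) S = 2 × L²/6 = 24.08 in².
Direct shear f_v = P/L_w = 54.8/17 = 3.224 kip/in.
Moment M = P × e = 54.8 × 4.5 = 246.6 kip·in; bending f_b = M/S = 10.24 kip/in.
f_max = √(f_v² + f_b²) = √(3.224² + 10.24²) = 10.73 kip/in.
φr_n = 0.75 × 0.6 × 100 × (0.707 × 0.5) = 15.91 kip/in → adequate.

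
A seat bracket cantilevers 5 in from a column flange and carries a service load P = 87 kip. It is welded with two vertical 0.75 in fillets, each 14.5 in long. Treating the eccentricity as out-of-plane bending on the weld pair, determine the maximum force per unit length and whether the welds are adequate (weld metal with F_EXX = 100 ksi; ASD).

f_max ≈ 6.89 kip/in; adequate

L_w = 2 × 14.5 = 29 in; section modulus (unit throat) S = 2 × L²/6 = 70.08 in².
Direct shear f_v = P/L_w = 87/29 = 3 kip/in.
Moment M = P × e = 87 × 5 = 435 kip·in; bending f_b = M/S = 6.207 kip/in.
f_max = √(f_v² + f_b²) = √(3² + 6.207²) = 6.894 kip/in.
r_n/Ω = (1/2.0) × 0.6 × 100 × (0.707 × 0.75) = 15.91 kip/in → adequate.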